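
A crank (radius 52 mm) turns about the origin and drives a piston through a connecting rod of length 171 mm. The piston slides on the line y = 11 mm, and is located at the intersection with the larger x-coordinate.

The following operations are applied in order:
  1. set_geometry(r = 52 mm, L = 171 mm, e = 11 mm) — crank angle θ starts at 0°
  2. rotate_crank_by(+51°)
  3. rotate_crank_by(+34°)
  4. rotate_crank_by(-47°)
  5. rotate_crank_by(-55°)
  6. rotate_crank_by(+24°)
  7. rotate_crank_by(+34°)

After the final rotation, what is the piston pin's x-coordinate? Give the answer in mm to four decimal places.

208.6754

set_geometry: r = 52 mm, L = 171 mm, e = 11 mm; θ ← 0°
rotate_crank_by(+51°): θ ← 0° +51° = 51°
rotate_crank_by(+34°): θ ← 51° +34° = 85°
rotate_crank_by(-47°): θ ← 85° -47° = 38°
rotate_crank_by(-55°): θ ← 38° -55° = -17°
rotate_crank_by(+24°): θ ← -17° +24° = 7°
rotate_crank_by(+34°): θ ← 7° +34° = 41°
crank pin P = (r cos θ, r sin θ) = (39.244898, 34.115070)
h = r sin θ − e = 34.115070 − 11 = 23.115070
x = r cos θ + √(L² − h²) = 39.244898 + √(29241.0 − 534.3064) = 39.244898 + 169.430498 = 208.675396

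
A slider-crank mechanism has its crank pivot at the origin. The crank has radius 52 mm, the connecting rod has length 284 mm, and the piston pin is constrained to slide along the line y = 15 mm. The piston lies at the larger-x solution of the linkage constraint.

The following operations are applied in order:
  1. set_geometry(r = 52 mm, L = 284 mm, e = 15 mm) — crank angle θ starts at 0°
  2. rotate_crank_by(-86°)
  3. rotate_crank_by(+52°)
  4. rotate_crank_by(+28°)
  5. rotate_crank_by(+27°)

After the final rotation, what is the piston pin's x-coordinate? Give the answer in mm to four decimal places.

332.5229

set_geometry: r = 52 mm, L = 284 mm, e = 15 mm; θ ← 0°
rotate_crank_by(-86°): θ ← 0° -86° = -86°
rotate_crank_by(+52°): θ ← -86° +52° = -34°
rotate_crank_by(+28°): θ ← -34° +28° = -6°
rotate_crank_by(+27°): θ ← -6° +27° = 21°
crank pin P = (r cos θ, r sin θ) = (48.546182, 18.635133)
h = r sin θ − e = 18.635133 − 15 = 3.635133
x = r cos θ + √(L² − h²) = 48.546182 + √(80656.0 − 13.2142) = 48.546182 + 283.976735 = 332.522917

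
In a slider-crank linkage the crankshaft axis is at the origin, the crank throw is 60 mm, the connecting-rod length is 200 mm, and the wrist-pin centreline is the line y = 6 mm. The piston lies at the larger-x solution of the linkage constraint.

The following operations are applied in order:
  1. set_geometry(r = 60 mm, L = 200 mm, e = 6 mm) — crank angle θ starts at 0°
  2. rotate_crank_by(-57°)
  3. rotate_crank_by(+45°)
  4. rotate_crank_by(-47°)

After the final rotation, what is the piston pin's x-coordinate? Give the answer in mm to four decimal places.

set_geometry: r = 60 mm, L = 200 mm, e = 6 mm; θ ← 0°
rotate_crank_by(-57°): θ ← 0° -57° = -57°
rotate_crank_by(+45°): θ ← -57° +45° = -12°
rotate_crank_by(-47°): θ ← -12° -47° = -59°
crank pin P = (r cos θ, r sin θ) = (30.902284, -51.430038)
h = r sin θ − e = -51.430038 − 6 = -57.430038
x = r cos θ + √(L² − h²) = 30.902284 + √(40000.0 − 3298.2093) = 30.902284 + 191.577114 = 222.479399

222.4794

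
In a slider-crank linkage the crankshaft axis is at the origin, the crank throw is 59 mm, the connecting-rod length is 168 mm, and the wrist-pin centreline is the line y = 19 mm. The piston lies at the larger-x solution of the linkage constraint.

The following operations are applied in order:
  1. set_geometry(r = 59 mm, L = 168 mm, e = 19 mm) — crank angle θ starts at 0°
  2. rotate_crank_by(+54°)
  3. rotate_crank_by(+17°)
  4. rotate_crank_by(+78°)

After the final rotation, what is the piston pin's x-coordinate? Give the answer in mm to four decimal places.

set_geometry: r = 59 mm, L = 168 mm, e = 19 mm; θ ← 0°
rotate_crank_by(+54°): θ ← 0° +54° = 54°
rotate_crank_by(+17°): θ ← 54° +17° = 71°
rotate_crank_by(+78°): θ ← 71° +78° = 149°
crank pin P = (r cos θ, r sin θ) = (-50.572871, 30.387246)
h = r sin θ − e = 30.387246 − 19 = 11.387246
x = r cos θ + √(L² − h²) = -50.572871 + √(28224.0 − 129.6694) = -50.572871 + 167.613635 = 117.040764

117.0408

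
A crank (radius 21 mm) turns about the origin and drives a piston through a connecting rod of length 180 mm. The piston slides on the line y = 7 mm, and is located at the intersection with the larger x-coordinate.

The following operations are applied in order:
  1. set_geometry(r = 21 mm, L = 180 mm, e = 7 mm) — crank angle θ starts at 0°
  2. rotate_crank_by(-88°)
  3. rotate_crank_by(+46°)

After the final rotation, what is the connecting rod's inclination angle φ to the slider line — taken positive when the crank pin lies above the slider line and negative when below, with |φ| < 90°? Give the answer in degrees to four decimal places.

-6.7163

set_geometry: r = 21 mm, L = 180 mm, e = 7 mm; θ ← 0°
rotate_crank_by(-88°): θ ← 0° -88° = -88°
rotate_crank_by(+46°): θ ← -88° +46° = -42°
crank pin P = (r cos θ, r sin θ) = (15.606041, -14.051743)
h = r sin θ − e = -14.051743 − 7 = -21.051743
sin φ = h / L = -21.051743 / 180 = -0.11695413
φ = arcsin(-0.11695413) = -6.716349°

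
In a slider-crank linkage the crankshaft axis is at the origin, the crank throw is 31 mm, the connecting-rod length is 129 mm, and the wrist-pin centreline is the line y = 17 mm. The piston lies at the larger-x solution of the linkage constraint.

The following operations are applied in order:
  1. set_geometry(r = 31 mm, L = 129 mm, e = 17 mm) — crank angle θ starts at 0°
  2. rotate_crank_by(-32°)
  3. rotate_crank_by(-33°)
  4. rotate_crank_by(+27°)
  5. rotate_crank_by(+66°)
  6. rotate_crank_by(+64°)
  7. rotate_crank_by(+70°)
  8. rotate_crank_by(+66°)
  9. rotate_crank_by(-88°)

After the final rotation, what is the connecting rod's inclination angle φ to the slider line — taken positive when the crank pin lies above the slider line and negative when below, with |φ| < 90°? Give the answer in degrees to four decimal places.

1.2999

set_geometry: r = 31 mm, L = 129 mm, e = 17 mm; θ ← 0°
rotate_crank_by(-32°): θ ← 0° -32° = -32°
rotate_crank_by(-33°): θ ← -32° -33° = -65°
rotate_crank_by(+27°): θ ← -65° +27° = -38°
rotate_crank_by(+66°): θ ← -38° +66° = 28°
rotate_crank_by(+64°): θ ← 28° +64° = 92°
rotate_crank_by(+70°): θ ← 92° +70° = 162°
rotate_crank_by(+66°): θ ← 162° +66° = 228°
rotate_crank_by(-88°): θ ← 228° -88° = 140°
crank pin P = (r cos θ, r sin θ) = (-23.747378, 19.926416)
h = r sin θ − e = 19.926416 − 17 = 2.926416
sin φ = h / L = 2.926416 / 129 = 0.02268539
φ = arcsin(0.02268539) = 1.299889°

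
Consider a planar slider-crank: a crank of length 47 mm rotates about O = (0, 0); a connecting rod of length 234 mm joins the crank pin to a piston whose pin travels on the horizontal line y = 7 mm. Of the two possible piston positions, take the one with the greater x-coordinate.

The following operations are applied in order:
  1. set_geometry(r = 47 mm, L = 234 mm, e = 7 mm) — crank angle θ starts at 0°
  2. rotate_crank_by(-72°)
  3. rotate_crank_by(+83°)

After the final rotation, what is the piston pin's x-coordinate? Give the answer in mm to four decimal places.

set_geometry: r = 47 mm, L = 234 mm, e = 7 mm; θ ← 0°
rotate_crank_by(-72°): θ ← 0° -72° = -72°
rotate_crank_by(+83°): θ ← -72° +83° = 11°
crank pin P = (r cos θ, r sin θ) = (46.136478, 8.968023)
h = r sin θ − e = 8.968023 − 7 = 1.968023
x = r cos θ + √(L² − h²) = 46.136478 + √(54756.0 − 3.8731) = 46.136478 + 233.991724 = 280.128202

280.1282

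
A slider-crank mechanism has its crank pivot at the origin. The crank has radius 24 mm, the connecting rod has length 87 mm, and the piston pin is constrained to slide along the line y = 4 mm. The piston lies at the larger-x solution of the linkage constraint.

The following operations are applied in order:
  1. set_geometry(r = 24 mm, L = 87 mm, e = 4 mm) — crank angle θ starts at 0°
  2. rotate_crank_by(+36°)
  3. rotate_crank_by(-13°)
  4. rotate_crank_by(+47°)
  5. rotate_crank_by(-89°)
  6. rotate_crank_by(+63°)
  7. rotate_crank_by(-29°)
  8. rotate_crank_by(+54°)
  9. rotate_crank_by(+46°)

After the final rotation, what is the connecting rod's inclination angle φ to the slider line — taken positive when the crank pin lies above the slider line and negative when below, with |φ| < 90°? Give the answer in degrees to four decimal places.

set_geometry: r = 24 mm, L = 87 mm, e = 4 mm; θ ← 0°
rotate_crank_by(+36°): θ ← 0° +36° = 36°
rotate_crank_by(-13°): θ ← 36° -13° = 23°
rotate_crank_by(+47°): θ ← 23° +47° = 70°
rotate_crank_by(-89°): θ ← 70° -89° = -19°
rotate_crank_by(+63°): θ ← -19° +63° = 44°
rotate_crank_by(-29°): θ ← 44° -29° = 15°
rotate_crank_by(+54°): θ ← 15° +54° = 69°
rotate_crank_by(+46°): θ ← 69° +46° = 115°
crank pin P = (r cos θ, r sin θ) = (-10.142838, 21.751387)
h = r sin θ − e = 21.751387 − 4 = 17.751387
sin φ = h / L = 17.751387 / 87 = 0.20403893
φ = arcsin(0.20403893) = 11.773245°

11.7732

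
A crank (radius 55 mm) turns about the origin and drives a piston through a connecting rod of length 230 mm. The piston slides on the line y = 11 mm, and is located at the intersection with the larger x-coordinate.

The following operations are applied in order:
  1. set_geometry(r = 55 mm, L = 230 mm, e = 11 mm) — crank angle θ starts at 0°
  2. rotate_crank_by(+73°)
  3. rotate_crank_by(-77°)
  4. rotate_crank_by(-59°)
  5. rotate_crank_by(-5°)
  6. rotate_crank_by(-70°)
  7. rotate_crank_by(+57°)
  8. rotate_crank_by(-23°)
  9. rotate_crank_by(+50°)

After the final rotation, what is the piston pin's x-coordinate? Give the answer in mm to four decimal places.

255.5326

set_geometry: r = 55 mm, L = 230 mm, e = 11 mm; θ ← 0°
rotate_crank_by(+73°): θ ← 0° +73° = 73°
rotate_crank_by(-77°): θ ← 73° -77° = -4°
rotate_crank_by(-59°): θ ← -4° -59° = -63°
rotate_crank_by(-5°): θ ← -63° -5° = -68°
rotate_crank_by(-70°): θ ← -68° -70° = -138°
rotate_crank_by(+57°): θ ← -138° +57° = -81°
rotate_crank_by(-23°): θ ← -81° -23° = -104°
rotate_crank_by(+50°): θ ← -104° +50° = -54°
crank pin P = (r cos θ, r sin θ) = (32.328189, -44.495935)
h = r sin θ − e = -44.495935 − 11 = -55.495935
x = r cos θ + √(L² − h²) = 32.328189 + √(52900.0 − 3079.7988) = 32.328189 + 223.204393 = 255.532582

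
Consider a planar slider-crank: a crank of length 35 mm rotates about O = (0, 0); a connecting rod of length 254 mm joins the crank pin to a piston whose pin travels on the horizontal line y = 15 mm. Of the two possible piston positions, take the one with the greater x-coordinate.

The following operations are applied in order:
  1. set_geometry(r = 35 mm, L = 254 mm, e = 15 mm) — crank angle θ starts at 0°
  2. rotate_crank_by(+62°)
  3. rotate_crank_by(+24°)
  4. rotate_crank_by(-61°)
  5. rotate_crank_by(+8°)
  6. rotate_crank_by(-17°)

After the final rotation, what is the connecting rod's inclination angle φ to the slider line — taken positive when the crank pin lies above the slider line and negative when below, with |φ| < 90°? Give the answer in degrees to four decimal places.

-1.2075

set_geometry: r = 35 mm, L = 254 mm, e = 15 mm; θ ← 0°
rotate_crank_by(+62°): θ ← 0° +62° = 62°
rotate_crank_by(+24°): θ ← 62° +24° = 86°
rotate_crank_by(-61°): θ ← 86° -61° = 25°
rotate_crank_by(+8°): θ ← 25° +8° = 33°
rotate_crank_by(-17°): θ ← 33° -17° = 16°
crank pin P = (r cos θ, r sin θ) = (33.644159, 9.647307)
h = r sin θ − e = 9.647307 − 15 = -5.352693
sin φ = h / L = -5.352693 / 254 = -0.02107359
φ = arcsin(-0.02107359) = -1.207517°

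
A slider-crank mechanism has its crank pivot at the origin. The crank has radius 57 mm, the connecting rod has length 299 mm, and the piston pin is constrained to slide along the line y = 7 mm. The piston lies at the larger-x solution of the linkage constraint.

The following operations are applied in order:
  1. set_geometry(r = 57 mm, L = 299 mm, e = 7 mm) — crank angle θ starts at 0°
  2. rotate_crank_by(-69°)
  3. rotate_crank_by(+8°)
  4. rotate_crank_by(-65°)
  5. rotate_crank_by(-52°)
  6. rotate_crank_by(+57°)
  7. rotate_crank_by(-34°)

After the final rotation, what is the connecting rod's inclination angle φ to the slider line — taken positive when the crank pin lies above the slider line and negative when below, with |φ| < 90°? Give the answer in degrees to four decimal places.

set_geometry: r = 57 mm, L = 299 mm, e = 7 mm; θ ← 0°
rotate_crank_by(-69°): θ ← 0° -69° = -69°
rotate_crank_by(+8°): θ ← -69° +8° = -61°
rotate_crank_by(-65°): θ ← -61° -65° = -126°
rotate_crank_by(-52°): θ ← -126° -52° = -178°
rotate_crank_by(+57°): θ ← -178° +57° = -121°
rotate_crank_by(-34°): θ ← -121° -34° = -155°
crank pin P = (r cos θ, r sin θ) = (-51.659544, -24.089241)
h = r sin θ − e = -24.089241 − 7 = -31.089241
sin φ = h / L = -31.089241 / 299 = -0.10397739
φ = arcsin(-0.10397739) = -5.968253°

-5.9683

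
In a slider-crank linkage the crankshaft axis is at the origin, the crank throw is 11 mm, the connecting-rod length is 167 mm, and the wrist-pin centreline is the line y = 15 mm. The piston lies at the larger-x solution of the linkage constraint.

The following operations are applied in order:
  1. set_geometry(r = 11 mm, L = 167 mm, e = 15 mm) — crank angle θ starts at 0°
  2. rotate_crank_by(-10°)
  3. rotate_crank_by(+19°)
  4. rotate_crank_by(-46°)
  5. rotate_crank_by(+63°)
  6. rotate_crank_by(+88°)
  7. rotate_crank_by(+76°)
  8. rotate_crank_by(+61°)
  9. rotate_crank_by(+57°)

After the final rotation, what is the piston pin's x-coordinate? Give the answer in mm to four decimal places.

172.0866

set_geometry: r = 11 mm, L = 167 mm, e = 15 mm; θ ← 0°
rotate_crank_by(-10°): θ ← 0° -10° = -10°
rotate_crank_by(+19°): θ ← -10° +19° = 9°
rotate_crank_by(-46°): θ ← 9° -46° = -37°
rotate_crank_by(+63°): θ ← -37° +63° = 26°
rotate_crank_by(+88°): θ ← 26° +88° = 114°
rotate_crank_by(+76°): θ ← 114° +76° = 190°
rotate_crank_by(+61°): θ ← 190° +61° = 251°
rotate_crank_by(+57°): θ ← 251° +57° = 308°
crank pin P = (r cos θ, r sin θ) = (6.772276, -8.668118)
h = r sin θ − e = -8.668118 − 15 = -23.668118
x = r cos θ + √(L² − h²) = 6.772276 + √(27889.0 − 560.1798) = 6.772276 + 165.314307 = 172.086583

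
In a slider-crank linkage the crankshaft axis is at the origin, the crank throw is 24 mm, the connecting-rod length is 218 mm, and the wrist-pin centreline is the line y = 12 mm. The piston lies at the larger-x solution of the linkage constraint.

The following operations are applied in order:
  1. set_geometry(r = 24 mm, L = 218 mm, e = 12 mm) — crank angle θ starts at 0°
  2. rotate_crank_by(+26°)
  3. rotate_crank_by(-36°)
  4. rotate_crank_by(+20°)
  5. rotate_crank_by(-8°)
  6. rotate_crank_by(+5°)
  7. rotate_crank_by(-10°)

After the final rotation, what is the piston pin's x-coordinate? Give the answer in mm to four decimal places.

set_geometry: r = 24 mm, L = 218 mm, e = 12 mm; θ ← 0°
rotate_crank_by(+26°): θ ← 0° +26° = 26°
rotate_crank_by(-36°): θ ← 26° -36° = -10°
rotate_crank_by(+20°): θ ← -10° +20° = 10°
rotate_crank_by(-8°): θ ← 10° -8° = 2°
rotate_crank_by(+5°): θ ← 2° +5° = 7°
rotate_crank_by(-10°): θ ← 7° -10° = -3°
crank pin P = (r cos θ, r sin θ) = (23.967109, -1.256063)
h = r sin θ − e = -1.256063 − 12 = -13.256063
x = r cos θ + √(L² − h²) = 23.967109 + √(47524.0 − 175.7232) = 23.967109 + 217.596592 = 241.563701

241.5637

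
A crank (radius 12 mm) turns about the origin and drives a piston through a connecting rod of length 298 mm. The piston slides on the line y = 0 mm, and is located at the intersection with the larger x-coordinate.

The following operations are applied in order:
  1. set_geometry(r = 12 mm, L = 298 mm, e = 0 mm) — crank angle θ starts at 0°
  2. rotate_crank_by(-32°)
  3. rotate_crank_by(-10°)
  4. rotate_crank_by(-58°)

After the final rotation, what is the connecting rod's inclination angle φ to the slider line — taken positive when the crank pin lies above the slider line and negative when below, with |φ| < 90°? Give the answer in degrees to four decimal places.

set_geometry: r = 12 mm, L = 298 mm, e = 0 mm; θ ← 0°
rotate_crank_by(-32°): θ ← 0° -32° = -32°
rotate_crank_by(-10°): θ ← -32° -10° = -42°
rotate_crank_by(-58°): θ ← -42° -58° = -100°
crank pin P = (r cos θ, r sin θ) = (-2.083778, -11.817693)
h = r sin θ − e = -11.817693 − 0 = -11.817693
sin φ = h / L = -11.817693 / 298 = -0.03965669
φ = arcsin(-0.03965669) = -2.272757°

-2.2728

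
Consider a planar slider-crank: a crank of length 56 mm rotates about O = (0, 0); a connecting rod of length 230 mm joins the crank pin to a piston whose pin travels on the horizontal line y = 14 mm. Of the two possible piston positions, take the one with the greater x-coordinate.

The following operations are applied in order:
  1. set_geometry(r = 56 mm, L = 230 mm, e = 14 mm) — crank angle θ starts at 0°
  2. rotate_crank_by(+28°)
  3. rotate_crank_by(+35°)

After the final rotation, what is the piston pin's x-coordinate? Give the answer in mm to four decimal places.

set_geometry: r = 56 mm, L = 230 mm, e = 14 mm; θ ← 0°
rotate_crank_by(+28°): θ ← 0° +28° = 28°
rotate_crank_by(+35°): θ ← 28° +35° = 63°
crank pin P = (r cos θ, r sin θ) = (25.423468, 49.896365)
h = r sin θ − e = 49.896365 − 14 = 35.896365
x = r cos θ + √(L² − h²) = 25.423468 + √(52900.0 − 1288.5490) = 25.423468 + 227.181537 = 252.605005

252.6050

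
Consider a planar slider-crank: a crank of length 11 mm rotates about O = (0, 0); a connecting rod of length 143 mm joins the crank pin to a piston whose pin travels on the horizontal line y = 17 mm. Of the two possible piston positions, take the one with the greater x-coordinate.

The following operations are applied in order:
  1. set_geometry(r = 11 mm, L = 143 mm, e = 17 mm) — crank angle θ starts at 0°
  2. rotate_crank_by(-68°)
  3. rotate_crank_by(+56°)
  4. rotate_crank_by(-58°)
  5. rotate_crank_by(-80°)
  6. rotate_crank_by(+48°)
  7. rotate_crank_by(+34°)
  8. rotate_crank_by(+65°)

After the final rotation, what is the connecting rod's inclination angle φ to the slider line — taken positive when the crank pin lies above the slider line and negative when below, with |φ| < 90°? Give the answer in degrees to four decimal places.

set_geometry: r = 11 mm, L = 143 mm, e = 17 mm; θ ← 0°
rotate_crank_by(-68°): θ ← 0° -68° = -68°
rotate_crank_by(+56°): θ ← -68° +56° = -12°
rotate_crank_by(-58°): θ ← -12° -58° = -70°
rotate_crank_by(-80°): θ ← -70° -80° = -150°
rotate_crank_by(+48°): θ ← -150° +48° = -102°
rotate_crank_by(+34°): θ ← -102° +34° = -68°
rotate_crank_by(+65°): θ ← -68° +65° = -3°
crank pin P = (r cos θ, r sin θ) = (10.984925, -0.575696)
h = r sin θ − e = -0.575696 − 17 = -17.575696
sin φ = h / L = -17.575696 / 143 = -0.12290696
φ = arcsin(-0.12290696) = -7.059901°

-7.0599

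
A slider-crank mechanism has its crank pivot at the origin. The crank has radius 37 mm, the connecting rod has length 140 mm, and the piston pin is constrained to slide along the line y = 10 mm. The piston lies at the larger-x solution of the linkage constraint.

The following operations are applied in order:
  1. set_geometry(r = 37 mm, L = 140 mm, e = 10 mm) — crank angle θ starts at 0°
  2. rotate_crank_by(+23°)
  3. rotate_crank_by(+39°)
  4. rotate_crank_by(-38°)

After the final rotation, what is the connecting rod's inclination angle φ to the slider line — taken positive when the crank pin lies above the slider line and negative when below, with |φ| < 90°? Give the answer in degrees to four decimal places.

set_geometry: r = 37 mm, L = 140 mm, e = 10 mm; θ ← 0°
rotate_crank_by(+23°): θ ← 0° +23° = 23°
rotate_crank_by(+39°): θ ← 23° +39° = 62°
rotate_crank_by(-38°): θ ← 62° -38° = 24°
crank pin P = (r cos θ, r sin θ) = (33.801182, 15.049256)
h = r sin θ − e = 15.049256 − 10 = 5.049256
sin φ = h / L = 5.049256 / 140 = 0.03606611
φ = arcsin(0.03606611) = 2.066884°

2.0669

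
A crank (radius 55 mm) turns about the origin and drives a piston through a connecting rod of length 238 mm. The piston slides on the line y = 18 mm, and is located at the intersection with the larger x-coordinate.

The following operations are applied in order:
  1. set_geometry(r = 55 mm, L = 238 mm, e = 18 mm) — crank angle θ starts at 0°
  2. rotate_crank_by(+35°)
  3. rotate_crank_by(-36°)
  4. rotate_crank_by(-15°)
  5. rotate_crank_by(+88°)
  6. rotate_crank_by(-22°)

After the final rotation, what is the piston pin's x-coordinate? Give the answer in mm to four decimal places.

272.1267

set_geometry: r = 55 mm, L = 238 mm, e = 18 mm; θ ← 0°
rotate_crank_by(+35°): θ ← 0° +35° = 35°
rotate_crank_by(-36°): θ ← 35° -36° = -1°
rotate_crank_by(-15°): θ ← -1° -15° = -16°
rotate_crank_by(+88°): θ ← -16° +88° = 72°
rotate_crank_by(-22°): θ ← 72° -22° = 50°
crank pin P = (r cos θ, r sin θ) = (35.353319, 42.132444)
h = r sin θ − e = 42.132444 − 18 = 24.132444
x = r cos θ + √(L² − h²) = 35.353319 + √(56644.0 − 582.3749) = 35.353319 + 236.773362 = 272.126681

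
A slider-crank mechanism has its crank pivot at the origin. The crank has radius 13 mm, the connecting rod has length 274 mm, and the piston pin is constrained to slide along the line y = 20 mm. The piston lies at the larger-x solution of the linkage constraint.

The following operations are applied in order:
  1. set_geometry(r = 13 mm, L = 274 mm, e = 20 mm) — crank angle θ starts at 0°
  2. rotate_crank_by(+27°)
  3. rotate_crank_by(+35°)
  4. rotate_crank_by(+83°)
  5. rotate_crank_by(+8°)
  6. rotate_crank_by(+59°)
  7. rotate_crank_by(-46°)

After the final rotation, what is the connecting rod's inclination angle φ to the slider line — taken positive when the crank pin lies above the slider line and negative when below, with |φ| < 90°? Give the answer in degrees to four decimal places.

set_geometry: r = 13 mm, L = 274 mm, e = 20 mm; θ ← 0°
rotate_crank_by(+27°): θ ← 0° +27° = 27°
rotate_crank_by(+35°): θ ← 27° +35° = 62°
rotate_crank_by(+83°): θ ← 62° +83° = 145°
rotate_crank_by(+8°): θ ← 145° +8° = 153°
rotate_crank_by(+59°): θ ← 153° +59° = 212°
rotate_crank_by(-46°): θ ← 212° -46° = 166°
crank pin P = (r cos θ, r sin θ) = (-12.613844, 3.144985)
h = r sin θ − e = 3.144985 − 20 = -16.855015
sin φ = h / L = -16.855015 / 274 = -0.06151465
φ = arcsin(-0.06151465) = -3.526757°

-3.5268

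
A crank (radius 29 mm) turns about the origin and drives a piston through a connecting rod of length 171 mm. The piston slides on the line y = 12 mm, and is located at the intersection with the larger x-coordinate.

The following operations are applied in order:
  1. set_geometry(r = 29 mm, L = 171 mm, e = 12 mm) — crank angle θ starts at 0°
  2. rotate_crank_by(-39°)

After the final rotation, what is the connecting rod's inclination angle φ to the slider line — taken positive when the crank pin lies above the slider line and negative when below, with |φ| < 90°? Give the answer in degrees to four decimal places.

-10.1894

set_geometry: r = 29 mm, L = 171 mm, e = 12 mm; θ ← 0°
rotate_crank_by(-39°): θ ← 0° -39° = -39°
crank pin P = (r cos θ, r sin θ) = (22.537233, -18.250291)
h = r sin θ − e = -18.250291 − 12 = -30.250291
sin φ = h / L = -30.250291 / 171 = -0.17690229
φ = arcsin(-0.17690229) = -10.189379°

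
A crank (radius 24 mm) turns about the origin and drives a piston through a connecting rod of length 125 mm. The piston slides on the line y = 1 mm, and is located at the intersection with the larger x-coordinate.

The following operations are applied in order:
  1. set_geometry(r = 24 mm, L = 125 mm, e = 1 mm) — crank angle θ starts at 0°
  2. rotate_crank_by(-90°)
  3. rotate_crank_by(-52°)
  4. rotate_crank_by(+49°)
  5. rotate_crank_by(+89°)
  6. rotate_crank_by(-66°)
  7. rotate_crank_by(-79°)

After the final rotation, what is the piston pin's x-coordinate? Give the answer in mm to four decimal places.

set_geometry: r = 24 mm, L = 125 mm, e = 1 mm; θ ← 0°
rotate_crank_by(-90°): θ ← 0° -90° = -90°
rotate_crank_by(-52°): θ ← -90° -52° = -142°
rotate_crank_by(+49°): θ ← -142° +49° = -93°
rotate_crank_by(+89°): θ ← -93° +89° = -4°
rotate_crank_by(-66°): θ ← -4° -66° = -70°
rotate_crank_by(-79°): θ ← -70° -79° = -149°
crank pin P = (r cos θ, r sin θ) = (-20.572015, -12.360914)
h = r sin θ − e = -12.360914 − 1 = -13.360914
x = r cos θ + √(L² − h²) = -20.572015 + √(15625.0 − 178.5140) = -20.572015 + 124.283893 = 103.711877

103.7119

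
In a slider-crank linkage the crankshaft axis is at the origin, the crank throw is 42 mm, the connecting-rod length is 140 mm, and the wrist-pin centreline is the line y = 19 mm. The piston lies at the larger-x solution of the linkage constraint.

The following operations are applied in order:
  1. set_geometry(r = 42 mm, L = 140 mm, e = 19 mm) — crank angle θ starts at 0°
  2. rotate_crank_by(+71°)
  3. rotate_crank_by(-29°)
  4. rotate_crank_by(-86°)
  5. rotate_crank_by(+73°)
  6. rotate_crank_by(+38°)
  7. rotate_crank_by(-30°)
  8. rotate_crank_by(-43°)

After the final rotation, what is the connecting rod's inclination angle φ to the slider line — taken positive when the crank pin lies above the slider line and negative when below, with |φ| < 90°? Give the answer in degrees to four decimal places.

-9.6177

set_geometry: r = 42 mm, L = 140 mm, e = 19 mm; θ ← 0°
rotate_crank_by(+71°): θ ← 0° +71° = 71°
rotate_crank_by(-29°): θ ← 71° -29° = 42°
rotate_crank_by(-86°): θ ← 42° -86° = -44°
rotate_crank_by(+73°): θ ← -44° +73° = 29°
rotate_crank_by(+38°): θ ← 29° +38° = 67°
rotate_crank_by(-30°): θ ← 67° -30° = 37°
rotate_crank_by(-43°): θ ← 37° -43° = -6°
crank pin P = (r cos θ, r sin θ) = (41.769920, -4.390195)
h = r sin θ − e = -4.390195 − 19 = -23.390195
sin φ = h / L = -23.390195 / 140 = -0.16707282
φ = arcsin(-0.16707282) = -9.617670°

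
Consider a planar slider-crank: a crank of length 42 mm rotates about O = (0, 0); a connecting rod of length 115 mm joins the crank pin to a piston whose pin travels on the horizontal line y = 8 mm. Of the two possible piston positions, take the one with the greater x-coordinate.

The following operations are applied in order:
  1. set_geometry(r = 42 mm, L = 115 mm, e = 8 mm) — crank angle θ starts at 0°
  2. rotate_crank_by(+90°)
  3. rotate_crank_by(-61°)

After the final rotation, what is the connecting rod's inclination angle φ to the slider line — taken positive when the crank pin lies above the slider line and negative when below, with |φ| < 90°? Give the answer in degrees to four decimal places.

set_geometry: r = 42 mm, L = 115 mm, e = 8 mm; θ ← 0°
rotate_crank_by(+90°): θ ← 0° +90° = 90°
rotate_crank_by(-61°): θ ← 90° -61° = 29°
crank pin P = (r cos θ, r sin θ) = (36.734028, 20.362004)
h = r sin θ − e = 20.362004 − 8 = 12.362004
sin φ = h / L = 12.362004 / 115 = 0.10749569
φ = arcsin(0.10749569) = 6.170973°

6.1710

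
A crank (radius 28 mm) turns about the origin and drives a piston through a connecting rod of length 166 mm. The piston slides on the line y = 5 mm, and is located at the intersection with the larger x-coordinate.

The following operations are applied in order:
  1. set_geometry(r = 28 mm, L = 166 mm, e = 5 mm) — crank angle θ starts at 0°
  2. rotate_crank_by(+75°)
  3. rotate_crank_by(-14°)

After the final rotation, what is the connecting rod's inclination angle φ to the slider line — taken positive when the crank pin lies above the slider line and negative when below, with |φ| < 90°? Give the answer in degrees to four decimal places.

set_geometry: r = 28 mm, L = 166 mm, e = 5 mm; θ ← 0°
rotate_crank_by(+75°): θ ← 0° +75° = 75°
rotate_crank_by(-14°): θ ← 75° -14° = 61°
crank pin P = (r cos θ, r sin θ) = (13.574669, 24.489352)
h = r sin θ − e = 24.489352 − 5 = 19.489352
sin φ = h / L = 19.489352 / 166 = 0.11740573
φ = arcsin(0.11740573) = 6.742404°

6.7424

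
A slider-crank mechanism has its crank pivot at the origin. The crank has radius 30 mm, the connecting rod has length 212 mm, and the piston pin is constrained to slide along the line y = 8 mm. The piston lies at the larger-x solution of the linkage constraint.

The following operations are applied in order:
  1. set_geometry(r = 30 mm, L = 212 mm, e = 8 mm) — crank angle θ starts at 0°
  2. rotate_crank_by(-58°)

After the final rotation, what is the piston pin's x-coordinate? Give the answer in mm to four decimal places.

set_geometry: r = 30 mm, L = 212 mm, e = 8 mm; θ ← 0°
rotate_crank_by(-58°): θ ← 0° -58° = -58°
crank pin P = (r cos θ, r sin θ) = (15.897578, -25.441443)
h = r sin θ − e = -25.441443 − 8 = -33.441443
x = r cos θ + √(L² − h²) = 15.897578 + √(44944.0 − 1118.3301) = 15.897578 + 209.345814 = 225.243392

225.2434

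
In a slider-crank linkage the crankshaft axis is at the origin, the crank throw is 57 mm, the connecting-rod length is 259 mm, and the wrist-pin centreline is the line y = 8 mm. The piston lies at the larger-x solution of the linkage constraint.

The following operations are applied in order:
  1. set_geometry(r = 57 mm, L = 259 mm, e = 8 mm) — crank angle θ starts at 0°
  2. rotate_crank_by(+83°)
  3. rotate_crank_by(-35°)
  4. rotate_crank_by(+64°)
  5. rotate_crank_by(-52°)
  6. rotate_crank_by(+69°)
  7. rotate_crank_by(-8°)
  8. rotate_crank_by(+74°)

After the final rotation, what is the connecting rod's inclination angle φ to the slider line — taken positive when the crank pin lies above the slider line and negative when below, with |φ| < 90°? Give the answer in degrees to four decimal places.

-5.0398

set_geometry: r = 57 mm, L = 259 mm, e = 8 mm; θ ← 0°
rotate_crank_by(+83°): θ ← 0° +83° = 83°
rotate_crank_by(-35°): θ ← 83° -35° = 48°
rotate_crank_by(+64°): θ ← 48° +64° = 112°
rotate_crank_by(-52°): θ ← 112° -52° = 60°
rotate_crank_by(+69°): θ ← 60° +69° = 129°
rotate_crank_by(-8°): θ ← 129° -8° = 121°
rotate_crank_by(+74°): θ ← 121° +74° = 195°
crank pin P = (r cos θ, r sin θ) = (-55.057772, -14.752686)
h = r sin θ − e = -14.752686 − 8 = -22.752686
sin φ = h / L = -22.752686 / 259 = -0.08784821
φ = arcsin(-0.08784821) = -5.039828°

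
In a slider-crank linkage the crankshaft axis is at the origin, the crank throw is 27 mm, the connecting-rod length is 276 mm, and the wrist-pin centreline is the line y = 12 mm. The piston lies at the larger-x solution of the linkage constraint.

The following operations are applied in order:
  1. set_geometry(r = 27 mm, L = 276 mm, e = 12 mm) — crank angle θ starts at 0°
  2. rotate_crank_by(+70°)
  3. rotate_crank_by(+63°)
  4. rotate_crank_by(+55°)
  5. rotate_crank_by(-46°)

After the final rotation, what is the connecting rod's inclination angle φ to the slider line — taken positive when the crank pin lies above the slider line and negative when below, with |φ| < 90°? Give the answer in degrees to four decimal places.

0.9597

set_geometry: r = 27 mm, L = 276 mm, e = 12 mm; θ ← 0°
rotate_crank_by(+70°): θ ← 0° +70° = 70°
rotate_crank_by(+63°): θ ← 70° +63° = 133°
rotate_crank_by(+55°): θ ← 133° +55° = 188°
rotate_crank_by(-46°): θ ← 188° -46° = 142°
crank pin P = (r cos θ, r sin θ) = (-21.276290, 16.622860)
h = r sin θ − e = 16.622860 − 12 = 4.622860
sin φ = h / L = 4.622860 / 276 = 0.01674949
φ = arcsin(0.01674949) = 0.959720°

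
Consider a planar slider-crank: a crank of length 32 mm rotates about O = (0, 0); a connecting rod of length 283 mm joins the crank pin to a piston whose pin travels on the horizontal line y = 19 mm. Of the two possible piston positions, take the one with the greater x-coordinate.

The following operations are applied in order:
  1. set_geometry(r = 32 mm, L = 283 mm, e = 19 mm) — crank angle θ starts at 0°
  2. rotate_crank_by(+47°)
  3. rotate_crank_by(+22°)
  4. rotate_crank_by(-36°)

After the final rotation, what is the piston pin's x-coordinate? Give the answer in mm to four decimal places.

set_geometry: r = 32 mm, L = 283 mm, e = 19 mm; θ ← 0°
rotate_crank_by(+47°): θ ← 0° +47° = 47°
rotate_crank_by(+22°): θ ← 47° +22° = 69°
rotate_crank_by(-36°): θ ← 69° -36° = 33°
crank pin P = (r cos θ, r sin θ) = (26.837458, 17.428449)
h = r sin θ − e = 17.428449 − 19 = -1.571551
x = r cos θ + √(L² − h²) = 26.837458 + √(80089.0 − 2.4698) = 26.837458 + 282.995636 = 309.833095

309.8331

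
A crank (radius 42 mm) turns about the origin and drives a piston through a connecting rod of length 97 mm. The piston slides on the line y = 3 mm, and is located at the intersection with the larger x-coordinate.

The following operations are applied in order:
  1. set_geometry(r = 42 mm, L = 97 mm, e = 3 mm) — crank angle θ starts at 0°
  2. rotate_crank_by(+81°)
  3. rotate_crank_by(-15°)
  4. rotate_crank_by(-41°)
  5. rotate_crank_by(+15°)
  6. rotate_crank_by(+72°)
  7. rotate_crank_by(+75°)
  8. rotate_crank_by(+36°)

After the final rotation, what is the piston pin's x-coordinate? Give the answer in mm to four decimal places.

set_geometry: r = 42 mm, L = 97 mm, e = 3 mm; θ ← 0°
rotate_crank_by(+81°): θ ← 0° +81° = 81°
rotate_crank_by(-15°): θ ← 81° -15° = 66°
rotate_crank_by(-41°): θ ← 66° -41° = 25°
rotate_crank_by(+15°): θ ← 25° +15° = 40°
rotate_crank_by(+72°): θ ← 40° +72° = 112°
rotate_crank_by(+75°): θ ← 112° +75° = 187°
rotate_crank_by(+36°): θ ← 187° +36° = 223°
crank pin P = (r cos θ, r sin θ) = (-30.716855, -28.643931)
h = r sin θ − e = -28.643931 − 3 = -31.643931
x = r cos θ + √(L² − h²) = -30.716855 + √(9409.0 − 1001.3384) = -30.716855 + 91.693302 = 60.976446

60.9764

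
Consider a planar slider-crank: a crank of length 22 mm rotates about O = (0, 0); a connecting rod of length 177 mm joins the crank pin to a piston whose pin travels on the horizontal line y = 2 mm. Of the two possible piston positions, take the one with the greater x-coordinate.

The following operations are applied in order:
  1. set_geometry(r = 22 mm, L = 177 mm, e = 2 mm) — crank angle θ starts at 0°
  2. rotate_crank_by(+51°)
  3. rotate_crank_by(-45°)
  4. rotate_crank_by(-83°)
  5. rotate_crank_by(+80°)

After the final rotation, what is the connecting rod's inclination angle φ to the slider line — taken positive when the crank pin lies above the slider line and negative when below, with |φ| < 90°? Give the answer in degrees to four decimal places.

set_geometry: r = 22 mm, L = 177 mm, e = 2 mm; θ ← 0°
rotate_crank_by(+51°): θ ← 0° +51° = 51°
rotate_crank_by(-45°): θ ← 51° -45° = 6°
rotate_crank_by(-83°): θ ← 6° -83° = -77°
rotate_crank_by(+80°): θ ← -77° +80° = 3°
crank pin P = (r cos θ, r sin θ) = (21.969850, 1.151391)
h = r sin θ − e = 1.151391 − 2 = -0.848609
sin φ = h / L = -0.848609 / 177 = -0.00479440
φ = arcsin(-0.00479440) = -0.274700°

-0.2747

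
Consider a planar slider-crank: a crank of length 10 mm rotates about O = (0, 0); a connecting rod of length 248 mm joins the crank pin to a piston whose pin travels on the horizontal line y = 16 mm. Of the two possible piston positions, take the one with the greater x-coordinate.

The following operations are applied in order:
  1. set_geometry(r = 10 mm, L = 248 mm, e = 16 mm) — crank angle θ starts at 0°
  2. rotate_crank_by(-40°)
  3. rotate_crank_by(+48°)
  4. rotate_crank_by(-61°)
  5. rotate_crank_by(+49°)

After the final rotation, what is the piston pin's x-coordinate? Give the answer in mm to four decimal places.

257.4129

set_geometry: r = 10 mm, L = 248 mm, e = 16 mm; θ ← 0°
rotate_crank_by(-40°): θ ← 0° -40° = -40°
rotate_crank_by(+48°): θ ← -40° +48° = 8°
rotate_crank_by(-61°): θ ← 8° -61° = -53°
rotate_crank_by(+49°): θ ← -53° +49° = -4°
crank pin P = (r cos θ, r sin θ) = (9.975641, -0.697565)
h = r sin θ − e = -0.697565 − 16 = -16.697565
x = r cos θ + √(L² − h²) = 9.975641 + √(61504.0 − 278.8087) = 9.975641 + 247.437247 = 257.412888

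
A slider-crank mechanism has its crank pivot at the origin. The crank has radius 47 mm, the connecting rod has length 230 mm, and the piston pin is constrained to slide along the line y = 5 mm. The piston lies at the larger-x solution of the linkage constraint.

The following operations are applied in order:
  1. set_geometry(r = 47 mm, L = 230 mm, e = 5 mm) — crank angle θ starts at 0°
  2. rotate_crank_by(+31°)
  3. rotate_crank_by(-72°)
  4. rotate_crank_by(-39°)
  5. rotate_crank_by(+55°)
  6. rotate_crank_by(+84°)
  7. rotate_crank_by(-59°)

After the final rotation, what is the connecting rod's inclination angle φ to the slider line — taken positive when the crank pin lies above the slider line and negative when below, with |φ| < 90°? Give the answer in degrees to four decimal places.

set_geometry: r = 47 mm, L = 230 mm, e = 5 mm; θ ← 0°
rotate_crank_by(+31°): θ ← 0° +31° = 31°
rotate_crank_by(-72°): θ ← 31° -72° = -41°
rotate_crank_by(-39°): θ ← -41° -39° = -80°
rotate_crank_by(+55°): θ ← -80° +55° = -25°
rotate_crank_by(+84°): θ ← -25° +84° = 59°
rotate_crank_by(-59°): θ ← 59° -59° = 0°
crank pin P = (r cos θ, r sin θ) = (47.000000, 0.000000)
h = r sin θ − e = 0.000000 − 5 = -5.000000
sin φ = h / L = -5.000000 / 230 = -0.02173913
φ = arcsin(-0.02173913) = -1.245659°

-1.2457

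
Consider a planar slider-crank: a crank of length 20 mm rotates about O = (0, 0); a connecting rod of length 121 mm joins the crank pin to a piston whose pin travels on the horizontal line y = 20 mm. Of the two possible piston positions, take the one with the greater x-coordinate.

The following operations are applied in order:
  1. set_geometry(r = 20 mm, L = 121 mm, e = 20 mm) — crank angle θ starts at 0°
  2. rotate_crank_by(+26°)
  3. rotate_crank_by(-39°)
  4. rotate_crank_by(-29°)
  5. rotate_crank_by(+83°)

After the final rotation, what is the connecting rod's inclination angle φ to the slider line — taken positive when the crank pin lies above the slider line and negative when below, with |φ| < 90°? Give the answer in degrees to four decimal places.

-3.2590

set_geometry: r = 20 mm, L = 121 mm, e = 20 mm; θ ← 0°
rotate_crank_by(+26°): θ ← 0° +26° = 26°
rotate_crank_by(-39°): θ ← 26° -39° = -13°
rotate_crank_by(-29°): θ ← -13° -29° = -42°
rotate_crank_by(+83°): θ ← -42° +83° = 41°
crank pin P = (r cos θ, r sin θ) = (15.094192, 13.121181)
h = r sin θ − e = 13.121181 − 20 = -6.878819
sin φ = h / L = -6.878819 / 121 = -0.05684975
φ = arcsin(-0.05684975) = -3.259008°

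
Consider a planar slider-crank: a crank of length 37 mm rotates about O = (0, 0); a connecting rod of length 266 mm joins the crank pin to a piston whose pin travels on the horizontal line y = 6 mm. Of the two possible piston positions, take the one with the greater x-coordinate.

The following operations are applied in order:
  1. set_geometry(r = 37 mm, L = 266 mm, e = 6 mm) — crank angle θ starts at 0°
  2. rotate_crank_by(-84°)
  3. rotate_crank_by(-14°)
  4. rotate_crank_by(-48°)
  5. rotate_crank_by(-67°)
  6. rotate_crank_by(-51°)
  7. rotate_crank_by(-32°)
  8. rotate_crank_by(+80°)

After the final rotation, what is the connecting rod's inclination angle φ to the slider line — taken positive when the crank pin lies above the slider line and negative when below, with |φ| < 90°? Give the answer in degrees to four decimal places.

3.3941

set_geometry: r = 37 mm, L = 266 mm, e = 6 mm; θ ← 0°
rotate_crank_by(-84°): θ ← 0° -84° = -84°
rotate_crank_by(-14°): θ ← -84° -14° = -98°
rotate_crank_by(-48°): θ ← -98° -48° = -146°
rotate_crank_by(-67°): θ ← -146° -67° = -213°
rotate_crank_by(-51°): θ ← -213° -51° = -264°
rotate_crank_by(-32°): θ ← -264° -32° = -296°
rotate_crank_by(+80°): θ ← -296° +80° = -216°
crank pin P = (r cos θ, r sin θ) = (-29.933629, 21.748054)
h = r sin θ − e = 21.748054 − 6 = 15.748054
sin φ = h / L = 15.748054 / 266 = 0.05920321
φ = arcsin(0.05920321) = 3.394079°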